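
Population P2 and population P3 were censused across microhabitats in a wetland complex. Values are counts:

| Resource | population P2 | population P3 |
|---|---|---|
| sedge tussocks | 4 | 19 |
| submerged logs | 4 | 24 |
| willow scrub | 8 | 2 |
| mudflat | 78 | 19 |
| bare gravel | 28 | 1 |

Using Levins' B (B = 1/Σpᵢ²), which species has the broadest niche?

Proportions for population P2 (n=122): 4/122=0.0328, 4/122=0.0328, 8/122=0.0656, 78/122=0.6393, 28/122=0.2295
Proportions for population P3 (n=65): 19/65=0.2923, 24/65=0.3692, 2/65=0.0308, 19/65=0.2923, 1/65=0.0154
Σp_P2ᵢ² = 0.0328² + 0.0328² + 0.0656² + 0.6393² + 0.2295² = 0.001076 + 0.001076 + 0.004303 + 0.408704 + 0.052670 = 0.467829
B_P2 = 1 / 0.467829 = 2.1375
Σp_P3ᵢ² = 0.2923² + 0.3692² + 0.0308² + 0.2923² + 0.0154² = 0.085439 + 0.136309 + 0.000949 + 0.085439 + 0.000237 = 0.308373
B_P3 = 1 / 0.308373 = 3.2428
Highest B → broadest niche (most generalist): population P3 (B = 3.24).

population P3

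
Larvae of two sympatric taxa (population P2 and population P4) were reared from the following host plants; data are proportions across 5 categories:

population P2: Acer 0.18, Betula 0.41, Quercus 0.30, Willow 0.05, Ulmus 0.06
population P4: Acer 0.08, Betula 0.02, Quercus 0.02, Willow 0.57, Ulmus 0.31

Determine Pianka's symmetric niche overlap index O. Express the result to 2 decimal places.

0.21

Σ p₁ᵢp₂ᵢ = 0.0144 + 0.0082 + 0.0060 + 0.0285 + 0.0186 = 0.0757
Σp_1ᵢ² = 0.18² + 0.41² + 0.30² + 0.05² + 0.06² = 0.0324 + 0.1681 + 0.0900 + 0.0025 + 0.0036 = 0.2966
Σp_2ᵢ² = 0.08² + 0.02² + 0.02² + 0.57² + 0.31² = 0.0064 + 0.0004 + 0.0004 + 0.3249 + 0.0961 = 0.4282
O = 0.0757 / √(0.2966 × 0.4282) = 0.0757 / 0.35638 = 0.2124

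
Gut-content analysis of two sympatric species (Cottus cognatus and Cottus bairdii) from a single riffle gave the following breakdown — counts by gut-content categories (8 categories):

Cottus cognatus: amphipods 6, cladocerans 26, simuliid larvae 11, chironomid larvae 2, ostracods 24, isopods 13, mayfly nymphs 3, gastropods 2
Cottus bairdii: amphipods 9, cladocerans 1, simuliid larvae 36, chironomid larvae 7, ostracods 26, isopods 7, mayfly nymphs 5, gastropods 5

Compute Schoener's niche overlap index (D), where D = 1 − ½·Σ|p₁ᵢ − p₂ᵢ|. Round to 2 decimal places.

0.63

Proportions for Cottus cognatus (n=87): 6/87=0.0690, 26/87=0.2989, 11/87=0.1264, 2/87=0.0230, 24/87=0.2759, 13/87=0.1494, 3/87=0.0345, 2/87=0.0230
Proportions for Cottus bairdii (n=96): 9/96=0.0938, 1/96=0.0104, 36/96=0.3750, 7/96=0.0729, 26/96=0.2708, 7/96=0.0729, 5/96=0.0521, 5/96=0.0521
Σ|p₁ᵢ − p₂ᵢ| = 0.0248 + 0.2885 + 0.2486 + 0.0499 + 0.0051 + 0.0765 + 0.0176 + 0.0291 = 0.7401
D = 1 − ½ × 0.7401 = 1 − 0.37005 = 0.62995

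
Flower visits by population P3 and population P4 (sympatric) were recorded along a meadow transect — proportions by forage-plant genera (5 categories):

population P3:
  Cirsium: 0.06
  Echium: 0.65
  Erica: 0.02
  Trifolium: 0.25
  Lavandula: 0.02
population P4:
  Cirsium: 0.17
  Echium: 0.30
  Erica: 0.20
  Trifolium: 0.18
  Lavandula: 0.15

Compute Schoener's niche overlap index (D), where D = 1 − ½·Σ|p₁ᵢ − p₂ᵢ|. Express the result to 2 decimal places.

0.58

Σ|p₁ᵢ − p₂ᵢ| = 0.11 + 0.35 + 0.18 + 0.07 + 0.13 = 0.84
D = 1 − ½ × 0.84 = 1 − 0.420 = 0.5800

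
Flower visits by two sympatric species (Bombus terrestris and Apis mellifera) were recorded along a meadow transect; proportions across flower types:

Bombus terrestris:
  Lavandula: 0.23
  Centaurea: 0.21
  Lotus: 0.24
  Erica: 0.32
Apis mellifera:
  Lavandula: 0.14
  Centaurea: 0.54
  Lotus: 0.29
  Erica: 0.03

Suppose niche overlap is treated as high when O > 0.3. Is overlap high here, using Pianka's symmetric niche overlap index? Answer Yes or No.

Yes

Σ p₁ᵢp₂ᵢ = 0.0322 + 0.1134 + 0.0696 + 0.0096 = 0.2248
Σp_1ᵢ² = 0.23² + 0.21² + 0.24² + 0.32² = 0.0529 + 0.0441 + 0.0576 + 0.1024 = 0.2570
Σp_2ᵢ² = 0.14² + 0.54² + 0.29² + 0.03² = 0.0196 + 0.2916 + 0.0841 + 0.0009 = 0.3962
O = 0.2248 / √(0.2570 × 0.3962) = 0.2248 / 0.31910 = 0.7045
O = 0.7045 > 0.3 → Yes.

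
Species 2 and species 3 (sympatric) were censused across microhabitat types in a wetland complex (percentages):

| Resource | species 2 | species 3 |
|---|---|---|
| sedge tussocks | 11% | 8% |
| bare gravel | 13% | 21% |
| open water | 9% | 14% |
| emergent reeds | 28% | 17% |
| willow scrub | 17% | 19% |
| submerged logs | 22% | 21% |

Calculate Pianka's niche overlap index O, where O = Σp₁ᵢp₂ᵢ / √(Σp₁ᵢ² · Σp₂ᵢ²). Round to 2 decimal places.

0.94

Convert percentages to proportions (divide by 100).
Σ p₁ᵢp₂ᵢ = 0.0088 + 0.0273 + 0.0126 + 0.0476 + 0.0323 + 0.0462 = 0.1748
Σp_1ᵢ² = 0.11² + 0.13² + 0.09² + 0.28² + 0.17² + 0.22² = 0.0121 + 0.0169 + 0.0081 + 0.0784 + 0.0289 + 0.0484 = 0.1928
Σp_2ᵢ² = 0.08² + 0.21² + 0.14² + 0.17² + 0.19² + 0.21² = 0.0064 + 0.0441 + 0.0196 + 0.0289 + 0.0361 + 0.0441 = 0.1792
O = 0.1748 / √(0.1928 × 0.1792) = 0.1748 / 0.18588 = 0.9404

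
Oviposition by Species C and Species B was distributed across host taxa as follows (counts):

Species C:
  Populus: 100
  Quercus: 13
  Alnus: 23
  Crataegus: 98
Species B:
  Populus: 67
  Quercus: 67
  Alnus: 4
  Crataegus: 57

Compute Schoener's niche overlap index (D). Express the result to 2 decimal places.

Proportions for Species C (n=234): 100/234=0.4274, 13/234=0.0556, 23/234=0.0983, 98/234=0.4188
Proportions for Species B (n=195): 67/195=0.3436, 67/195=0.3436, 4/195=0.0205, 57/195=0.2923
Σ|p₁ᵢ − p₂ᵢ| = 0.0838 + 0.2880 + 0.0778 + 0.1265 = 0.5761
D = 1 − ½ × 0.5761 = 1 − 0.28805 = 0.71195

0.71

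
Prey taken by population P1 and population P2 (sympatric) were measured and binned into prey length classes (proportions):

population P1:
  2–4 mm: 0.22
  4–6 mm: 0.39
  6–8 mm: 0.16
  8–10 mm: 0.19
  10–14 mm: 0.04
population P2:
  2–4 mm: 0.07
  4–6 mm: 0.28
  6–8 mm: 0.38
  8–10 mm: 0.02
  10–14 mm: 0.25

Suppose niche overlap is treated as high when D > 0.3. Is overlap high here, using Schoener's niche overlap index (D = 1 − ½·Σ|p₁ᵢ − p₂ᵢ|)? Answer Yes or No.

Yes

Σ|p₁ᵢ − p₂ᵢ| = 0.15 + 0.11 + 0.22 + 0.17 + 0.21 = 0.86
D = 1 − ½ × 0.86 = 1 − 0.430 = 0.5700
D = 0.5700 > 0.3 → Yes.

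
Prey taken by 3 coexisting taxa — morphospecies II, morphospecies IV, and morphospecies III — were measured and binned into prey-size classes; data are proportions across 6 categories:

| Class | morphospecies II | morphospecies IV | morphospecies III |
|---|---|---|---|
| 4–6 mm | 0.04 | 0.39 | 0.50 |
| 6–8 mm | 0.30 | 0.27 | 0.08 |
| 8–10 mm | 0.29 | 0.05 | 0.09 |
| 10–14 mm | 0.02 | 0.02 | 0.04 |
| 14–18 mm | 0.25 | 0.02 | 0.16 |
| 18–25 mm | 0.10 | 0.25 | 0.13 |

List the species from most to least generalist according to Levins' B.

morphospecies II > morphospecies IV > morphospecies III

Σp_IIᵢ² = 0.04² + 0.30² + 0.29² + 0.02² + 0.25² + 0.10² = 0.0016 + 0.0900 + 0.0841 + 0.0004 + 0.0625 + 0.0100 = 0.2486
B_II = 1 / 0.2486 = 4.0225
Σp_IVᵢ² = 0.39² + 0.27² + 0.05² + 0.02² + 0.02² + 0.25² = 0.1521 + 0.0729 + 0.0025 + 0.0004 + 0.0004 + 0.0625 = 0.2908
B_IV = 1 / 0.2908 = 3.4388
Σp_IIIᵢ² = 0.50² + 0.08² + 0.09² + 0.04² + 0.16² + 0.13² = 0.2500 + 0.0064 + 0.0081 + 0.0016 + 0.0256 + 0.0169 = 0.3086
B_III = 1 / 0.3086 = 3.2404
Ranking by B (broadest → narrowest): morphospecies II (4.02) > morphospecies IV (3.44) > morphospecies III (3.24)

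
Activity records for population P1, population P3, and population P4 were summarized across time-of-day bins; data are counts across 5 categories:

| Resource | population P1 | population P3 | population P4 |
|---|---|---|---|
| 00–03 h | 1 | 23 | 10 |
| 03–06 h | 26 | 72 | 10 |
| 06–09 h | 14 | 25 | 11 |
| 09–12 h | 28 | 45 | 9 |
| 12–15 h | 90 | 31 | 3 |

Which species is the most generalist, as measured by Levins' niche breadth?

population P4

Proportions for population P1 (n=159): 1/159=0.0063, 26/159=0.1635, 14/159=0.0881, 28/159=0.1761, 90/159=0.5660
Proportions for population P3 (n=196): 23/196=0.1173, 72/196=0.3673, 25/196=0.1276, 45/196=0.2296, 31/196=0.1582
Proportions for population P4 (n=43): 10/43=0.2326, 10/43=0.2326, 11/43=0.2558, 9/43=0.2093, 3/43=0.0698
Σp_P1ᵢ² = 0.0063² + 0.1635² + 0.0881² + 0.1761² + 0.5660² = 0.000040 + 0.026732 + 0.007762 + 0.031011 + 0.320356 = 0.385901
B_P1 = 1 / 0.385901 = 2.5913
Σp_P3ᵢ² = 0.1173² + 0.3673² + 0.1276² + 0.2296² + 0.1582² = 0.013759 + 0.134909 + 0.016282 + 0.052716 + 0.025027 = 0.242693
B_P3 = 1 / 0.242693 = 4.1204
Σp_P4ᵢ² = 0.2326² + 0.2326² + 0.2558² + 0.2093² + 0.0698² = 0.054103 + 0.054103 + 0.065434 + 0.043806 + 0.004872 = 0.222318
B_P4 = 1 / 0.222318 = 4.4981
Highest B → broadest niche (most generalist): population P4 (B = 4.50).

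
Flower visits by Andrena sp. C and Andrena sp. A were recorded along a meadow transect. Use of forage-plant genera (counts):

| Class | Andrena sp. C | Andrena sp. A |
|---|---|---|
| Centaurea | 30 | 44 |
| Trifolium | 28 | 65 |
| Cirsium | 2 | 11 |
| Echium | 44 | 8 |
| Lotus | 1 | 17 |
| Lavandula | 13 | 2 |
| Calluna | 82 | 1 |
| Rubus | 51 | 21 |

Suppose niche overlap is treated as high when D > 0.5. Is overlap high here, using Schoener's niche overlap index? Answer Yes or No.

No

Proportions for Andrena sp. C (n=251): 30/251=0.1195, 28/251=0.1116, 2/251=0.0080, 44/251=0.1753, 1/251=0.0040, 13/251=0.0518, 82/251=0.3267, 51/251=0.2032
Proportions for Andrena sp. A (n=169): 44/169=0.2604, 65/169=0.3846, 11/169=0.0651, 8/169=0.0473, 17/169=0.1006, 2/169=0.0118, 1/169=0.0059, 21/169=0.1243
Σ|p₁ᵢ − p₂ᵢ| = 0.1409 + 0.2730 + 0.0571 + 0.1280 + 0.0966 + 0.0400 + 0.3208 + 0.0789 = 1.1353
D = 1 − ½ × 1.1353 = 1 − 0.56765 = 0.43235
D = 0.43235 < 0.5 → No.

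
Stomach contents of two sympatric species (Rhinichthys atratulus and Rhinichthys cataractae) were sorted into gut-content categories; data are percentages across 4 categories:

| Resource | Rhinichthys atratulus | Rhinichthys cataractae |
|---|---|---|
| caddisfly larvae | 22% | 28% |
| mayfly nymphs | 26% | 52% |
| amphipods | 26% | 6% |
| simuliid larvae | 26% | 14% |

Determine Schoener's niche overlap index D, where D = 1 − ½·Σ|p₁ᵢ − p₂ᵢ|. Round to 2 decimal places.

Convert percentages to proportions (divide by 100).
Σ|p₁ᵢ − p₂ᵢ| = 0.06 + 0.26 + 0.20 + 0.12 = 0.64
D = 1 − ½ × 0.64 = 1 − 0.320 = 0.6800

0.68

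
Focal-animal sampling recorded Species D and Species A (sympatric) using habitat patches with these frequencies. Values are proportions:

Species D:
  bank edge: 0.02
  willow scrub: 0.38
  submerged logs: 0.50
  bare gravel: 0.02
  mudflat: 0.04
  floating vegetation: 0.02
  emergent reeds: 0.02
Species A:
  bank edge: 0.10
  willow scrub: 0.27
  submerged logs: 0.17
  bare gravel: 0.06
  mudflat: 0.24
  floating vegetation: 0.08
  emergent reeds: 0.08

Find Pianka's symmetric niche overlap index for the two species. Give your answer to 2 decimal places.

0.75

Σ p₁ᵢp₂ᵢ = 0.0020 + 0.1026 + 0.0850 + 0.0012 + 0.0096 + 0.0016 + 0.0016 = 0.2036
Σp_1ᵢ² = 0.02² + 0.38² + 0.50² + 0.02² + 0.04² + 0.02² + 0.02² = 0.0004 + 0.1444 + 0.2500 + 0.0004 + 0.0016 + 0.0004 + 0.0004 = 0.3976
Σp_2ᵢ² = 0.10² + 0.27² + 0.17² + 0.06² + 0.24² + 0.08² + 0.08² = 0.0100 + 0.0729 + 0.0289 + 0.0036 + 0.0576 + 0.0064 + 0.0064 = 0.1858
O = 0.2036 / √(0.3976 × 0.1858) = 0.2036 / 0.27180 = 0.7491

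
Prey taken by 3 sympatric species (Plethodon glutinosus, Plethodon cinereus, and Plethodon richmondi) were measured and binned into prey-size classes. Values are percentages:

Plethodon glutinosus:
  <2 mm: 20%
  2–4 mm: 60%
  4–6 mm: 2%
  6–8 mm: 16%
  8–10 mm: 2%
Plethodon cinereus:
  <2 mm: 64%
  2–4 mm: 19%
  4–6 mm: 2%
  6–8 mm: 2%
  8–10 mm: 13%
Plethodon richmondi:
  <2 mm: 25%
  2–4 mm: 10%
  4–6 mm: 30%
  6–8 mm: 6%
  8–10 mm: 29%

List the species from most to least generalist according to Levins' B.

Convert percentages to proportions (divide by 100).
Σp_glutᵢ² = 0.20² + 0.60² + 0.02² + 0.16² + 0.02² = 0.0400 + 0.3600 + 0.0004 + 0.0256 + 0.0004 = 0.4264
B_glut = 1 / 0.4264 = 2.3452
Σp_cineᵢ² = 0.64² + 0.19² + 0.02² + 0.02² + 0.13² = 0.4096 + 0.0361 + 0.0004 + 0.0004 + 0.0169 = 0.4634
B_cine = 1 / 0.4634 = 2.1580
Σp_richᵢ² = 0.25² + 0.10² + 0.30² + 0.06² + 0.29² = 0.0625 + 0.0100 + 0.0900 + 0.0036 + 0.0841 = 0.2502
B_rich = 1 / 0.2502 = 3.9968
Ranking by B (broadest → narrowest): Plethodon richmondi (4.00) > Plethodon glutinosus (2.35) > Plethodon cinereus (2.16)

Plethodon richmondi > Plethodon glutinosus > Plethodon cinereus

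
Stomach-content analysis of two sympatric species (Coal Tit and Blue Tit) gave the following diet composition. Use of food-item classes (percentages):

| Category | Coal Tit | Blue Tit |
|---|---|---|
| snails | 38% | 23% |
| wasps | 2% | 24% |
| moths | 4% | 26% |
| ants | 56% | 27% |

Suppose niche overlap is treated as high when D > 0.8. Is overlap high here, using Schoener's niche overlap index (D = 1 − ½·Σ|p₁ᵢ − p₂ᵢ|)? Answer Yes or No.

Convert percentages to proportions (divide by 100).
Σ|p₁ᵢ − p₂ᵢ| = 0.15 + 0.22 + 0.22 + 0.29 = 0.88
D = 1 − ½ × 0.88 = 1 − 0.440 = 0.5600
D = 0.5600 < 0.8 → No.

No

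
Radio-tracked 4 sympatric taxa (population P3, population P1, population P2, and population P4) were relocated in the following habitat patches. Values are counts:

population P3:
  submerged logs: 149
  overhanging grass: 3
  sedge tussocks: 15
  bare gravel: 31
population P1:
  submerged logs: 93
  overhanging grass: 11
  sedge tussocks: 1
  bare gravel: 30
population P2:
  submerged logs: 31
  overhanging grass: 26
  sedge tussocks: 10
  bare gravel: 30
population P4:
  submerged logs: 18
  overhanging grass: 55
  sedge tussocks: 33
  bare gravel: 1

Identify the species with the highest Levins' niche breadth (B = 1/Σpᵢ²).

Proportions for population P3 (n=198): 149/198=0.7525, 3/198=0.0152, 15/198=0.0758, 31/198=0.1566
Proportions for population P1 (n=135): 93/135=0.6889, 11/135=0.0815, 1/135=0.0074, 30/135=0.2222
Proportions for population P2 (n=97): 31/97=0.3196, 26/97=0.2680, 10/97=0.1031, 30/97=0.3093
Proportions for population P4 (n=107): 18/107=0.1682, 55/107=0.5140, 33/107=0.3084, 1/107=0.0093
Σp_P3ᵢ² = 0.7525² + 0.0152² + 0.0758² + 0.1566² = 0.566256 + 0.000231 + 0.005746 + 0.024524 = 0.596757
B_P3 = 1 / 0.596757 = 1.6757
Σp_P1ᵢ² = 0.6889² + 0.0815² + 0.0074² + 0.2222² = 0.474583 + 0.006642 + 0.000055 + 0.049373 = 0.530653
B_P1 = 1 / 0.530653 = 1.8845
Σp_P2ᵢ² = 0.3196² + 0.2680² + 0.1031² + 0.3093² = 0.102144 + 0.071824 + 0.010630 + 0.095666 = 0.280264
B_P2 = 1 / 0.280264 = 3.5681
Σp_P4ᵢ² = 0.1682² + 0.5140² + 0.3084² + 0.0093² = 0.028291 + 0.264196 + 0.095111 + 0.000086 = 0.387684
B_P4 = 1 / 0.387684 = 2.5794
Highest B → broadest niche (most generalist): population P2 (B = 3.57).

population P2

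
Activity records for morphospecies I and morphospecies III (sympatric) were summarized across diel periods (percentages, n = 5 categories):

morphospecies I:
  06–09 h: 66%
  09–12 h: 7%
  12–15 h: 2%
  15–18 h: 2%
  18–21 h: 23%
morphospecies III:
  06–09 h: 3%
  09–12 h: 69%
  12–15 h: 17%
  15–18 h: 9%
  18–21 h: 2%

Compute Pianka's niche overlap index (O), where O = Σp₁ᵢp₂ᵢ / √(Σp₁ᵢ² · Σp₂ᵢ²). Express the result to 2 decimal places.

0.15

Convert percentages to proportions (divide by 100).
Σ p₁ᵢp₂ᵢ = 0.0198 + 0.0483 + 0.0034 + 0.0018 + 0.0046 = 0.0779
Σp_1ᵢ² = 0.66² + 0.07² + 0.02² + 0.02² + 0.23² = 0.4356 + 0.0049 + 0.0004 + 0.0004 + 0.0529 = 0.4942
Σp_2ᵢ² = 0.03² + 0.69² + 0.17² + 0.09² + 0.02² = 0.0009 + 0.4761 + 0.0289 + 0.0081 + 0.0004 = 0.5144
O = 0.0779 / √(0.4942 × 0.5144) = 0.0779 / 0.50420 = 0.1545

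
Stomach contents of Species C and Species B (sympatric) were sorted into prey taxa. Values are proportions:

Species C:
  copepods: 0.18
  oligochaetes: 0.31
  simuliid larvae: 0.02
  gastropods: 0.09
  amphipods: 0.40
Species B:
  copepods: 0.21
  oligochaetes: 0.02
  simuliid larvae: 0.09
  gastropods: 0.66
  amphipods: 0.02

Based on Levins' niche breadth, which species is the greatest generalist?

Species C

Σp_Cᵢ² = 0.18² + 0.31² + 0.02² + 0.09² + 0.40² = 0.0324 + 0.0961 + 0.0004 + 0.0081 + 0.1600 = 0.2970
B_C = 1 / 0.2970 = 3.3670
Σp_Bᵢ² = 0.21² + 0.02² + 0.09² + 0.66² + 0.02² = 0.0441 + 0.0004 + 0.0081 + 0.4356 + 0.0004 = 0.4886
B_B = 1 / 0.4886 = 2.0467
Highest B → broadest niche (most generalist): Species C (B = 3.37).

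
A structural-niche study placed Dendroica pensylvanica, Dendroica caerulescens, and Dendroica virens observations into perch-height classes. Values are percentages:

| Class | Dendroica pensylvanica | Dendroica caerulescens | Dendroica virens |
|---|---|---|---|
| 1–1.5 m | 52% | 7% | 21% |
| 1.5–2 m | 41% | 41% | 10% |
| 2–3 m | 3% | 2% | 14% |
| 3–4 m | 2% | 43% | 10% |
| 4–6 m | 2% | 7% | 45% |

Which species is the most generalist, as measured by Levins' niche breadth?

Convert percentages to proportions (divide by 100).
Σp_pensᵢ² = 0.52² + 0.41² + 0.03² + 0.02² + 0.02² = 0.2704 + 0.1681 + 0.0009 + 0.0004 + 0.0004 = 0.4402
B_pens = 1 / 0.4402 = 2.2717
Σp_caerᵢ² = 0.07² + 0.41² + 0.02² + 0.43² + 0.07² = 0.0049 + 0.1681 + 0.0004 + 0.1849 + 0.0049 = 0.3632
B_caer = 1 / 0.3632 = 2.7533
Σp_vireᵢ² = 0.21² + 0.10² + 0.14² + 0.10² + 0.45² = 0.0441 + 0.0100 + 0.0196 + 0.0100 + 0.2025 = 0.2862
B_vire = 1 / 0.2862 = 3.4941
Highest B → broadest niche (most generalist): Dendroica virens (B = 3.49).

Dendroica virens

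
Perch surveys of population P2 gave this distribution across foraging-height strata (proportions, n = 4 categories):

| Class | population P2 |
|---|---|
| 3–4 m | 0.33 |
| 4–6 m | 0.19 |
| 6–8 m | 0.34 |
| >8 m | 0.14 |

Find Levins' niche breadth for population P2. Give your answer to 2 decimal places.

3.57

Σpᵢ² = 0.33² + 0.19² + 0.34² + 0.14² = 0.1089 + 0.0361 + 0.1156 + 0.0196 = 0.2802
B = 1 / 0.2802 = 3.5689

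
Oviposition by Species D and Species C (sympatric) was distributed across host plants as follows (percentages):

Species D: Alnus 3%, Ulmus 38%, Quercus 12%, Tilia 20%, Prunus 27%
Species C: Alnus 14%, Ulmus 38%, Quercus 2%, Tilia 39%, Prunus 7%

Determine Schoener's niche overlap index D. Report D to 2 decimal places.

0.70

Convert percentages to proportions (divide by 100).
Σ|p₁ᵢ − p₂ᵢ| = 0.11 + 0.00 + 0.10 + 0.19 + 0.20 = 0.60
D = 1 − ½ × 0.60 = 1 − 0.300 = 0.7000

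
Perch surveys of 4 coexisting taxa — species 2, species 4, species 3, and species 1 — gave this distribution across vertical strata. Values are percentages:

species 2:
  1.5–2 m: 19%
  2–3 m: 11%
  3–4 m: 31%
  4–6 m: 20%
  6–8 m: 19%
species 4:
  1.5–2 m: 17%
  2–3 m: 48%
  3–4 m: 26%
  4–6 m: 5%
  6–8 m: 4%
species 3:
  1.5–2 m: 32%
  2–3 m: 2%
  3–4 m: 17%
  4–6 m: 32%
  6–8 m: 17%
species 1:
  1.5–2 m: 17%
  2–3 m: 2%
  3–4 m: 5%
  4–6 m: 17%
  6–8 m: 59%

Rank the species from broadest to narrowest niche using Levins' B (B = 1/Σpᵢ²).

species 2 > species 3 > species 4 > species 1

Convert percentages to proportions (divide by 100).
Σp_2ᵢ² = 0.19² + 0.11² + 0.31² + 0.20² + 0.19² = 0.0361 + 0.0121 + 0.0961 + 0.0400 + 0.0361 = 0.2204
B_2 = 1 / 0.2204 = 4.5372
Σp_4ᵢ² = 0.17² + 0.48² + 0.26² + 0.05² + 0.04² = 0.0289 + 0.2304 + 0.0676 + 0.0025 + 0.0016 = 0.3310
B_4 = 1 / 0.3310 = 3.0211
Σp_3ᵢ² = 0.32² + 0.02² + 0.17² + 0.32² + 0.17² = 0.1024 + 0.0004 + 0.0289 + 0.1024 + 0.0289 = 0.2630
B_3 = 1 / 0.2630 = 3.8023
Σp_1ᵢ² = 0.17² + 0.02² + 0.05² + 0.17² + 0.59² = 0.0289 + 0.0004 + 0.0025 + 0.0289 + 0.3481 = 0.4088
B_1 = 1 / 0.4088 = 2.4462
Ranking by B (broadest → narrowest): species 2 (4.54) > species 3 (3.80) > species 4 (3.02) > species 1 (2.45)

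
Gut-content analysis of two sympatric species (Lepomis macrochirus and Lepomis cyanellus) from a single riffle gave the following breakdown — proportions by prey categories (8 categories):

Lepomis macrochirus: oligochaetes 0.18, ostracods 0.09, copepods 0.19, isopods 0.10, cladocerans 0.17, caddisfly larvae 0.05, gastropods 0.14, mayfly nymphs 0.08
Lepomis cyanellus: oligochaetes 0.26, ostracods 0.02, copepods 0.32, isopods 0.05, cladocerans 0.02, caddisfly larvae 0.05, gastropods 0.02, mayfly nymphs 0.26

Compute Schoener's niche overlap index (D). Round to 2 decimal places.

0.61

Σ|p₁ᵢ − p₂ᵢ| = 0.08 + 0.07 + 0.13 + 0.05 + 0.15 + 0.00 + 0.12 + 0.18 = 0.78
D = 1 − ½ × 0.78 = 1 − 0.390 = 0.6100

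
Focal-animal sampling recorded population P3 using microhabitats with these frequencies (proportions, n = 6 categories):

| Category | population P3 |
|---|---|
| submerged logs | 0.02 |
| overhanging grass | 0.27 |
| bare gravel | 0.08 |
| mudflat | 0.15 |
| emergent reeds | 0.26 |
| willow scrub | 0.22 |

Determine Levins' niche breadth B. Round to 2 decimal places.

4.58

Σpᵢ² = 0.02² + 0.27² + 0.08² + 0.15² + 0.26² + 0.22² = 0.0004 + 0.0729 + 0.0064 + 0.0225 + 0.0676 + 0.0484 = 0.2182
B = 1 / 0.2182 = 4.5830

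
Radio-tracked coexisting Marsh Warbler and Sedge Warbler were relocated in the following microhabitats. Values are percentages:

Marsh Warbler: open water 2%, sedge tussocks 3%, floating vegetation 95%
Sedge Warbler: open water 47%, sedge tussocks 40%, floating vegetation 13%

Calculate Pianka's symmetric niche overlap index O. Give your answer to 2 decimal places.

0.24

Convert percentages to proportions (divide by 100).
Σ p₁ᵢp₂ᵢ = 0.0094 + 0.0120 + 0.1235 = 0.1449
Σp_1ᵢ² = 0.02² + 0.03² + 0.95² = 0.0004 + 0.0009 + 0.9025 = 0.9038
Σp_2ᵢ² = 0.47² + 0.40² + 0.13² = 0.2209 + 0.1600 + 0.0169 = 0.3978
O = 0.1449 / √(0.9038 × 0.3978) = 0.1449 / 0.59961 = 0.2417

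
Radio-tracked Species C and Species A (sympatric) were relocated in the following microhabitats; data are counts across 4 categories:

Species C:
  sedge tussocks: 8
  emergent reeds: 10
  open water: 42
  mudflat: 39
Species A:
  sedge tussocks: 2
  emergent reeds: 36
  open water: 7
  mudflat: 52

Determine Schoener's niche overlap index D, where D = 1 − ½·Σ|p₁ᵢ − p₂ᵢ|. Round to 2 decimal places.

Proportions for Species C (n=99): 8/99=0.0808, 10/99=0.1010, 42/99=0.4242, 39/99=0.3939
Proportions for Species A (n=97): 2/97=0.0206, 36/97=0.3711, 7/97=0.0722, 52/97=0.5361
Σ|p₁ᵢ − p₂ᵢ| = 0.0602 + 0.2701 + 0.3520 + 0.1422 = 0.8245
D = 1 − ½ × 0.8245 = 1 − 0.41225 = 0.58775

0.59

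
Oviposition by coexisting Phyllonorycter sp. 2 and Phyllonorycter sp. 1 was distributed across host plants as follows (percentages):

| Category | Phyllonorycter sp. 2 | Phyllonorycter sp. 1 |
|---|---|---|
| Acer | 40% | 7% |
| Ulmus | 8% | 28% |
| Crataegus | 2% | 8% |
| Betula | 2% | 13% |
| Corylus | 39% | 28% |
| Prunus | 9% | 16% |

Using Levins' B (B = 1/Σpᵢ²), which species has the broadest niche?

Convert percentages to proportions (divide by 100).
Σp_2ᵢ² = 0.40² + 0.08² + 0.02² + 0.02² + 0.39² + 0.09² = 0.1600 + 0.0064 + 0.0004 + 0.0004 + 0.1521 + 0.0081 = 0.3274
B_2 = 1 / 0.3274 = 3.0544
Σp_1ᵢ² = 0.07² + 0.28² + 0.08² + 0.13² + 0.28² + 0.16² = 0.0049 + 0.0784 + 0.0064 + 0.0169 + 0.0784 + 0.0256 = 0.2106
B_1 = 1 / 0.2106 = 4.7483
Highest B → broadest niche (most generalist): Phyllonorycter sp. 1 (B = 4.75).

Phyllonorycter sp. 1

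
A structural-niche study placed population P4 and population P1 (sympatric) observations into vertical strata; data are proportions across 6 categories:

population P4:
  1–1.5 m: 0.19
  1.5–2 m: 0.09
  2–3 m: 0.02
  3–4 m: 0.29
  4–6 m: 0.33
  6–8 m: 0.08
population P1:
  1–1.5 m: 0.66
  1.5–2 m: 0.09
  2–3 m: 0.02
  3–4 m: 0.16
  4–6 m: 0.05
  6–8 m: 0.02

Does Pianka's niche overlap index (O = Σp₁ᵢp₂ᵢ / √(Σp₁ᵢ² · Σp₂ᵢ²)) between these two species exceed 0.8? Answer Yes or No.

Σ p₁ᵢp₂ᵢ = 0.1254 + 0.0081 + 0.0004 + 0.0464 + 0.0165 + 0.0016 = 0.1984
Σp_1ᵢ² = 0.19² + 0.09² + 0.02² + 0.29² + 0.33² + 0.08² = 0.0361 + 0.0081 + 0.0004 + 0.0841 + 0.1089 + 0.0064 = 0.2440
Σp_2ᵢ² = 0.66² + 0.09² + 0.02² + 0.16² + 0.05² + 0.02² = 0.4356 + 0.0081 + 0.0004 + 0.0256 + 0.0025 + 0.0004 = 0.4726
O = 0.1984 / √(0.2440 × 0.4726) = 0.1984 / 0.33958 = 0.5843
O = 0.5843 < 0.8 → No.

No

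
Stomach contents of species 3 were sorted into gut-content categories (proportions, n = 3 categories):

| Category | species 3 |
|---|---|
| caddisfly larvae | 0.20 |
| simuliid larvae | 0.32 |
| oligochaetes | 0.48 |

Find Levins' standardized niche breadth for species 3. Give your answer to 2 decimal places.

Σpᵢ² = 0.20² + 0.32² + 0.48² = 0.0400 + 0.1024 + 0.2304 = 0.3728
B = 1 / 0.3728 = 2.6824
Bₛ = (B − 1)/(n − 1) = (2.6824 − 1)/(3 − 1) = 1.6824/2 = 0.8412

0.84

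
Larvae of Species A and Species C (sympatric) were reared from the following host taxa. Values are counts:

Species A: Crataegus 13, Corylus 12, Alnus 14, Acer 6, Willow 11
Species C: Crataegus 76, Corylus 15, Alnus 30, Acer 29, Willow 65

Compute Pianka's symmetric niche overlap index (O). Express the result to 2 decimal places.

0.88

Proportions for Species A (n=56): 13/56=0.2321, 12/56=0.2143, 14/56=0.2500, 6/56=0.1071, 11/56=0.1964
Proportions for Species C (n=215): 76/215=0.3535, 15/215=0.0698, 30/215=0.1395, 29/215=0.1349, 65/215=0.3023
Σ p₁ᵢp₂ᵢ = 0.082047 + 0.014958 + 0.034875 + 0.014448 + 0.059372 = 0.205700
Σp_1ᵢ² = 0.2321² + 0.2143² + 0.2500² + 0.1071² + 0.1964² = 0.053870 + 0.045924 + 0.062500 + 0.011470 + 0.038573 = 0.212337
Σp_2ᵢ² = 0.3535² + 0.0698² + 0.1395² + 0.1349² + 0.3023² = 0.124962 + 0.004872 + 0.019460 + 0.018198 + 0.091385 = 0.258877
O = 0.205700 / √(0.212337 × 0.258877) = 0.205700 / 0.2344550 = 0.8774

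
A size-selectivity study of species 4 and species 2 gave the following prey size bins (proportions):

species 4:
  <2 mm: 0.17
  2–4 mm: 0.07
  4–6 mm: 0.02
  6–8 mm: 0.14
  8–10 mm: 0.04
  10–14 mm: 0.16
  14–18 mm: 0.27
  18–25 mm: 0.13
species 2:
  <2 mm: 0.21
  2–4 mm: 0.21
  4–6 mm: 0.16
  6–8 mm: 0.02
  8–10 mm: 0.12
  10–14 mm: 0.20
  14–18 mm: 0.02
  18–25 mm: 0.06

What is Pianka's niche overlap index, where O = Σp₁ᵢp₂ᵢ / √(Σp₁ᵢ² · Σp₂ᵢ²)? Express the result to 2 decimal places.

0.62

Σ p₁ᵢp₂ᵢ = 0.0357 + 0.0147 + 0.0032 + 0.0028 + 0.0048 + 0.0320 + 0.0054 + 0.0078 = 0.1064
Σp_1ᵢ² = 0.17² + 0.07² + 0.02² + 0.14² + 0.04² + 0.16² + 0.27² + 0.13² = 0.0289 + 0.0049 + 0.0004 + 0.0196 + 0.0016 + 0.0256 + 0.0729 + 0.0169 = 0.1708
Σp_2ᵢ² = 0.21² + 0.21² + 0.16² + 0.02² + 0.12² + 0.20² + 0.02² + 0.06² = 0.0441 + 0.0441 + 0.0256 + 0.0004 + 0.0144 + 0.0400 + 0.0004 + 0.0036 = 0.1726
O = 0.1064 / √(0.1708 × 0.1726) = 0.1064 / 0.17170 = 0.6197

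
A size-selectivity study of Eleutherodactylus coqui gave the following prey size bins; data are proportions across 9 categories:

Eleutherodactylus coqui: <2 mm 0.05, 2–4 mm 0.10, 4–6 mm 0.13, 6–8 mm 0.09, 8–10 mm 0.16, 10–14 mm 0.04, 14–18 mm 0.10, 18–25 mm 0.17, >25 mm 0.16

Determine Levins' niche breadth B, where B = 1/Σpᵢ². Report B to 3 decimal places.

7.740

Σpᵢ² = 0.05² + 0.10² + 0.13² + 0.09² + 0.16² + 0.04² + 0.10² + 0.17² + 0.16² = 0.0025 + 0.0100 + 0.0169 + 0.0081 + 0.0256 + 0.0016 + 0.0100 + 0.0289 + 0.0256 = 0.1292
B = 1 / 0.1292 = 7.73994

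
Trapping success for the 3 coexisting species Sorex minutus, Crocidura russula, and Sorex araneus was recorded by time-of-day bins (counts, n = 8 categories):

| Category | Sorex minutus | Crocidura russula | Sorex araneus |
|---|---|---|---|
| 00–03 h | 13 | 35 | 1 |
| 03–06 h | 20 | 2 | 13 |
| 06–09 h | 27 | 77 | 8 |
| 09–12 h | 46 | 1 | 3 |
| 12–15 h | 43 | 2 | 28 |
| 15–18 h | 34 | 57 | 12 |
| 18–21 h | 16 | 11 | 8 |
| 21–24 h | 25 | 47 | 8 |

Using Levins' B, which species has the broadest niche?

Proportions for Sorex minutus (n=224): 13/224=0.0580, 20/224=0.0893, 27/224=0.1205, 46/224=0.2054, 43/224=0.1920, 34/224=0.1518, 16/224=0.0714, 25/224=0.1116
Proportions for Crocidura russula (n=232): 35/232=0.1509, 2/232=0.0086, 77/232=0.3319, 1/232=0.0043, 2/232=0.0086, 57/232=0.2457, 11/232=0.0474, 47/232=0.2026
Proportions for Sorex araneus (n=81): 1/81=0.0123, 13/81=0.1605, 8/81=0.0988, 3/81=0.0370, 28/81=0.3457, 12/81=0.1481, 8/81=0.0988, 8/81=0.0988
Σp_minuᵢ² = 0.0580² + 0.0893² + 0.1205² + 0.2054² + 0.1920² + 0.1518² + 0.0714² + 0.1116² = 0.003364 + 0.007974 + 0.014520 + 0.042189 + 0.036864 + 0.023043 + 0.005098 + 0.012455 = 0.145507
B_minu = 1 / 0.145507 = 6.8725
Σp_russᵢ² = 0.1509² + 0.0086² + 0.3319² + 0.0043² + 0.0086² + 0.2457² + 0.0474² + 0.2026² = 0.022771 + 0.000074 + 0.110158 + 0.000018 + 0.000074 + 0.060368 + 0.002247 + 0.041047 = 0.236757
B_russ = 1 / 0.236757 = 4.2237
Σp_aranᵢ² = 0.0123² + 0.1605² + 0.0988² + 0.0370² + 0.3457² + 0.1481² + 0.0988² + 0.0988² = 0.000151 + 0.025760 + 0.009761 + 0.001369 + 0.119508 + 0.021934 + 0.009761 + 0.009761 = 0.198005
B_aran = 1 / 0.198005 = 5.0504
Highest B → broadest niche (most generalist): Sorex minutus (B = 6.87).

Sorex minutus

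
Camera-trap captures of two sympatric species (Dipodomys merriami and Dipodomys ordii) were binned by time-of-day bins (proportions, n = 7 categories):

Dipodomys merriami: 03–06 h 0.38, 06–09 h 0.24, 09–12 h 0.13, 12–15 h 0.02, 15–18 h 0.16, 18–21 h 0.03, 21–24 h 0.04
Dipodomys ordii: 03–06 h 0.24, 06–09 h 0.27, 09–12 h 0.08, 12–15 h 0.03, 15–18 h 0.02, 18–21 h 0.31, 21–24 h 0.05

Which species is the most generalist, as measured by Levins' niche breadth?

Dipodomys ordii

Σp_merrᵢ² = 0.38² + 0.24² + 0.13² + 0.02² + 0.16² + 0.03² + 0.04² = 0.1444 + 0.0576 + 0.0169 + 0.0004 + 0.0256 + 0.0009 + 0.0016 = 0.2474
B_merr = 1 / 0.2474 = 4.0420
Σp_ordiᵢ² = 0.24² + 0.27² + 0.08² + 0.03² + 0.02² + 0.31² + 0.05² = 0.0576 + 0.0729 + 0.0064 + 0.0009 + 0.0004 + 0.0961 + 0.0025 = 0.2368
B_ordi = 1 / 0.2368 = 4.2230
Highest B → broadest niche (most generalist): Dipodomys ordii (B = 4.22).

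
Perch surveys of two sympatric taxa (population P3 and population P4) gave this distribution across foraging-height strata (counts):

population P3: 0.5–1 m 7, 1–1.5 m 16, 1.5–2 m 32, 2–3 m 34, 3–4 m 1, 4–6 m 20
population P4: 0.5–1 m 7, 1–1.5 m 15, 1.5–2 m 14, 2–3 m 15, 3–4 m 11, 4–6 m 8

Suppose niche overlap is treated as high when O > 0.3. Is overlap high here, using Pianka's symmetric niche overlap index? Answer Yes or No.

Yes

Proportions for population P3 (n=110): 7/110=0.0636, 16/110=0.1455, 32/110=0.2909, 34/110=0.3091, 1/110=0.0091, 20/110=0.1818
Proportions for population P4 (n=70): 7/70=0.1000, 15/70=0.2143, 14/70=0.2000, 15/70=0.2143, 11/70=0.1571, 8/70=0.1143
Σ p₁ᵢp₂ᵢ = 0.006360 + 0.031181 + 0.058180 + 0.066240 + 0.001430 + 0.020780 = 0.184171
Σp_1ᵢ² = 0.0636² + 0.1455² + 0.2909² + 0.3091² + 0.0091² + 0.1818² = 0.004045 + 0.021170 + 0.084623 + 0.095543 + 0.000083 + 0.033051 = 0.238515
Σp_2ᵢ² = 0.1000² + 0.2143² + 0.2000² + 0.2143² + 0.1571² + 0.1143² = 0.010000 + 0.045924 + 0.040000 + 0.045924 + 0.024680 + 0.013064 = 0.179592
O = 0.184171 / √(0.238515 × 0.179592) = 0.184171 / 0.2069671 = 0.8899
O = 0.8899 > 0.3 → Yes.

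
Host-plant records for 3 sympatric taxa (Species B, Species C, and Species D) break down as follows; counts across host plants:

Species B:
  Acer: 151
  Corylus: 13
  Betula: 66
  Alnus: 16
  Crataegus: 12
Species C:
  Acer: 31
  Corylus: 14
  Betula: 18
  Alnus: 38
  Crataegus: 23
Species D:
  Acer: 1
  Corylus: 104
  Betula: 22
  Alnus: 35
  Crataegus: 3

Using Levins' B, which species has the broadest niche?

Species C

Proportions for Species B (n=258): 151/258=0.5853, 13/258=0.0504, 66/258=0.2558, 16/258=0.0620, 12/258=0.0465
Proportions for Species C (n=124): 31/124=0.2500, 14/124=0.1129, 18/124=0.1452, 38/124=0.3065, 23/124=0.1855
Proportions for Species D (n=165): 1/165=0.0061, 104/165=0.6303, 22/165=0.1333, 35/165=0.2121, 3/165=0.0182
Σp_Bᵢ² = 0.5853² + 0.0504² + 0.2558² + 0.0620² + 0.0465² = 0.342576 + 0.002540 + 0.065434 + 0.003844 + 0.002162 = 0.416556
B_B = 1 / 0.416556 = 2.4006
Σp_Cᵢ² = 0.2500² + 0.1129² + 0.1452² + 0.3065² + 0.1855² = 0.062500 + 0.012746 + 0.021083 + 0.093942 + 0.034410 = 0.224681
B_C = 1 / 0.224681 = 4.4508
Σp_Dᵢ² = 0.0061² + 0.6303² + 0.1333² + 0.2121² + 0.0182² = 0.000037 + 0.397278 + 0.017769 + 0.044986 + 0.000331 = 0.460401
B_D = 1 / 0.460401 = 2.1720
Highest B → broadest niche (most generalist): Species C (B = 4.45).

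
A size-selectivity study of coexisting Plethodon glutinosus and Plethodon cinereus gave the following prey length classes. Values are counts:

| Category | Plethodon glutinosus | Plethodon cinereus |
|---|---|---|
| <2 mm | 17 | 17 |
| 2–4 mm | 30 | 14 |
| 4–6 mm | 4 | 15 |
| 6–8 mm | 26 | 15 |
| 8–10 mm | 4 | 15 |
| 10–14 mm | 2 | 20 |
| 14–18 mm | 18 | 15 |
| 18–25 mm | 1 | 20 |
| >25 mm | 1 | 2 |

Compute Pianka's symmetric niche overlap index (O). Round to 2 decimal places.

0.70

Proportions for Plethodon glutinosus (n=103): 17/103=0.1650, 30/103=0.2913, 4/103=0.0388, 26/103=0.2524, 4/103=0.0388, 2/103=0.0194, 18/103=0.1748, 1/103=0.0097, 1/103=0.0097
Proportions for Plethodon cinereus (n=133): 17/133=0.1278, 14/133=0.1053, 15/133=0.1128, 15/133=0.1128, 15/133=0.1128, 20/133=0.1504, 15/133=0.1128, 20/133=0.1504, 2/133=0.0150
Σ p₁ᵢp₂ᵢ = 0.021087 + 0.030674 + 0.004377 + 0.028471 + 0.004377 + 0.002918 + 0.019717 + 0.001459 + 0.000146 = 0.113226
Σp_1ᵢ² = 0.1650² + 0.2913² + 0.0388² + 0.2524² + 0.0388² + 0.0194² + 0.1748² + 0.0097² + 0.0097² = 0.027225 + 0.084856 + 0.001505 + 0.063706 + 0.001505 + 0.000376 + 0.030555 + 0.000094 + 0.000094 = 0.209916
Σp_2ᵢ² = 0.1278² + 0.1053² + 0.1128² + 0.1128² + 0.1128² + 0.1504² + 0.1128² + 0.1504² + 0.0150² = 0.016333 + 0.011088 + 0.012724 + 0.012724 + 0.012724 + 0.022620 + 0.012724 + 0.022620 + 0.000225 = 0.123782
O = 0.113226 / √(0.209916 × 0.123782) = 0.113226 / 0.1611950 = 0.7024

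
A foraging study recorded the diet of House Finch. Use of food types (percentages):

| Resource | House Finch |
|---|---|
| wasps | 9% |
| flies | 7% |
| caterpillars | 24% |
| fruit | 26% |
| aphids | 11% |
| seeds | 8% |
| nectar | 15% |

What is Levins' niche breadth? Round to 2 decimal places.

Convert percentages to proportions (divide by 100).
Σpᵢ² = 0.09² + 0.07² + 0.24² + 0.26² + 0.11² + 0.08² + 0.15² = 0.0081 + 0.0049 + 0.0576 + 0.0676 + 0.0121 + 0.0064 + 0.0225 = 0.1792
B = 1 / 0.1792 = 5.5804

5.58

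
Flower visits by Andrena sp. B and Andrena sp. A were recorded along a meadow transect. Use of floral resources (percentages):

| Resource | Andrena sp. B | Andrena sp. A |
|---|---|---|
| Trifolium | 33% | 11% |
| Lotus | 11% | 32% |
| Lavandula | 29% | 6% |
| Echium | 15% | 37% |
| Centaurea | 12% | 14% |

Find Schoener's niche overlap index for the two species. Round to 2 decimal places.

0.55

Convert percentages to proportions (divide by 100).
Σ|p₁ᵢ − p₂ᵢ| = 0.22 + 0.21 + 0.23 + 0.22 + 0.02 = 0.90
D = 1 − ½ × 0.90 = 1 − 0.450 = 0.5500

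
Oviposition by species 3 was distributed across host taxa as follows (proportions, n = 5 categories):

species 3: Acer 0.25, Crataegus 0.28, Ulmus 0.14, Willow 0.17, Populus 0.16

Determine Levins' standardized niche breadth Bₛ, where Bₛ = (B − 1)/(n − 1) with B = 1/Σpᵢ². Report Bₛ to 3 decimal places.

Σpᵢ² = 0.25² + 0.28² + 0.14² + 0.17² + 0.16² = 0.0625 + 0.0784 + 0.0196 + 0.0289 + 0.0256 = 0.2150
B = 1 / 0.2150 = 4.65116
Bₛ = (B − 1)/(n − 1) = (4.65116 − 1)/(5 − 1) = 3.65116/4 = 0.91279

0.913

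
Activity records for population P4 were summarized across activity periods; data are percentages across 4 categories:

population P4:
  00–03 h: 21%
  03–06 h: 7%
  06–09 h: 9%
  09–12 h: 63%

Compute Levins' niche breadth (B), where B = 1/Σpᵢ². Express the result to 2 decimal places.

Convert percentages to proportions (divide by 100).
Σpᵢ² = 0.21² + 0.07² + 0.09² + 0.63² = 0.0441 + 0.0049 + 0.0081 + 0.3969 = 0.4540
B = 1 / 0.4540 = 2.2026

2.20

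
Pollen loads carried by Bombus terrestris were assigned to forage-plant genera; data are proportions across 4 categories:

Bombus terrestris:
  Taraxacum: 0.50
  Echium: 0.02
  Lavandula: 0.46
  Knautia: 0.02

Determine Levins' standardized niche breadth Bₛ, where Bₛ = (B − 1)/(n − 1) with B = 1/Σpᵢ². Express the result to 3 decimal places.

Σpᵢ² = 0.50² + 0.02² + 0.46² + 0.02² = 0.2500 + 0.0004 + 0.2116 + 0.0004 = 0.4624
B = 1 / 0.4624 = 2.16263
Bₛ = (B − 1)/(n − 1) = (2.16263 − 1)/(4 − 1) = 1.16263/3 = 0.38754

0.388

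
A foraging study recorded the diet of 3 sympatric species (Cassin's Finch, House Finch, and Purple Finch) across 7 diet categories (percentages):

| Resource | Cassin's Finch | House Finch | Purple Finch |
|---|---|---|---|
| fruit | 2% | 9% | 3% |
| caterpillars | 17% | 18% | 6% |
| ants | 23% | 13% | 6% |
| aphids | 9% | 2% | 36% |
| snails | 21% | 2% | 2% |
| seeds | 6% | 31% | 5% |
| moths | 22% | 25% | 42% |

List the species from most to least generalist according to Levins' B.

Cassin's Finch > House Finch > Purple Finch

Convert percentages to proportions (divide by 100).
Σp_Cassᵢ² = 0.02² + 0.17² + 0.23² + 0.09² + 0.21² + 0.06² + 0.22² = 0.0004 + 0.0289 + 0.0529 + 0.0081 + 0.0441 + 0.0036 + 0.0484 = 0.1864
B_Cass = 1 / 0.1864 = 5.3648
Σp_Housᵢ² = 0.09² + 0.18² + 0.13² + 0.02² + 0.02² + 0.31² + 0.25² = 0.0081 + 0.0324 + 0.0169 + 0.0004 + 0.0004 + 0.0961 + 0.0625 = 0.2168
B_Hous = 1 / 0.2168 = 4.6125
Σp_Purpᵢ² = 0.03² + 0.06² + 0.06² + 0.36² + 0.02² + 0.05² + 0.42² = 0.0009 + 0.0036 + 0.0036 + 0.1296 + 0.0004 + 0.0025 + 0.1764 = 0.3170
B_Purp = 1 / 0.3170 = 3.1546
Ranking by B (broadest → narrowest): Cassin's Finch (5.36) > House Finch (4.61) > Purple Finch (3.15)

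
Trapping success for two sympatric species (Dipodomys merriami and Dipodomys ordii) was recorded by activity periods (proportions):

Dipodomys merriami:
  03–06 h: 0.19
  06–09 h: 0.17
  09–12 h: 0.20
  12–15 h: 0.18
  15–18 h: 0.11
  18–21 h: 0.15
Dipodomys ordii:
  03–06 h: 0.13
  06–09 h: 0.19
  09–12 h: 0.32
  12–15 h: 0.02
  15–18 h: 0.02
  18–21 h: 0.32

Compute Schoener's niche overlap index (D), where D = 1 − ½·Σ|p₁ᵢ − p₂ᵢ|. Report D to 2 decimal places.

Σ|p₁ᵢ − p₂ᵢ| = 0.06 + 0.02 + 0.12 + 0.16 + 0.09 + 0.17 = 0.62
D = 1 − ½ × 0.62 = 1 − 0.310 = 0.6900

0.69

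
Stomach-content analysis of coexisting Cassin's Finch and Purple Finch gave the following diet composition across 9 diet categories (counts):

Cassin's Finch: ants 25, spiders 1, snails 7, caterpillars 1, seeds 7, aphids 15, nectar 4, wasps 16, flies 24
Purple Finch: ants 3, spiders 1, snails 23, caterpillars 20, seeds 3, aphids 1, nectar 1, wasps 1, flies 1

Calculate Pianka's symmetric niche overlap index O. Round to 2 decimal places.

Proportions for Cassin's Finch (n=100): 25/100=0.2500, 1/100=0.0100, 7/100=0.0700, 1/100=0.0100, 7/100=0.0700, 15/100=0.1500, 4/100=0.0400, 16/100=0.1600, 24/100=0.2400
Proportions for Purple Finch (n=54): 3/54=0.0556, 1/54=0.0185, 23/54=0.4259, 20/54=0.3704, 3/54=0.0556, 1/54=0.0185, 1/54=0.0185, 1/54=0.0185, 1/54=0.0185
Σ p₁ᵢp₂ᵢ = 0.013900 + 0.000185 + 0.029813 + 0.003704 + 0.003892 + 0.002775 + 0.000740 + 0.002960 + 0.004440 = 0.062409
Σp_1ᵢ² = 0.2500² + 0.0100² + 0.0700² + 0.0100² + 0.0700² + 0.1500² + 0.0400² + 0.1600² + 0.2400² = 0.062500 + 0.000100 + 0.004900 + 0.000100 + 0.004900 + 0.022500 + 0.001600 + 0.025600 + 0.057600 = 0.179800
Σp_2ᵢ² = 0.0556² + 0.0185² + 0.4259² + 0.3704² + 0.0556² + 0.0185² + 0.0185² + 0.0185² + 0.0185² = 0.003091 + 0.000342 + 0.181391 + 0.137196 + 0.003091 + 0.000342 + 0.000342 + 0.000342 + 0.000342 = 0.326479
O = 0.062409 / √(0.179800 × 0.326479) = 0.062409 / 0.2422827 = 0.2576

0.26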